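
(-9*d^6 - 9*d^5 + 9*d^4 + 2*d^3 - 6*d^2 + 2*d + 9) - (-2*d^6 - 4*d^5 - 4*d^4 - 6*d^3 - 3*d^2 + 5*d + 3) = -7*d^6 - 5*d^5 + 13*d^4 + 8*d^3 - 3*d^2 - 3*d + 6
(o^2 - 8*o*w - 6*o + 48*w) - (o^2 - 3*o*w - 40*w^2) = -5*o*w - 6*o + 40*w^2 + 48*w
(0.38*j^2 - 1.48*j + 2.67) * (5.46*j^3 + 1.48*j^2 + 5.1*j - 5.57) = 2.0748*j^5 - 7.5184*j^4 + 14.3258*j^3 - 5.713*j^2 + 21.8606*j - 14.8719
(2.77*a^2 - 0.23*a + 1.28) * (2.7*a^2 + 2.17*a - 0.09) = 7.479*a^4 + 5.3899*a^3 + 2.7076*a^2 + 2.7983*a - 0.1152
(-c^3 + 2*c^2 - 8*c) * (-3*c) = 3*c^4 - 6*c^3 + 24*c^2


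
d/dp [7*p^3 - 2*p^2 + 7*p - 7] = 21*p^2 - 4*p + 7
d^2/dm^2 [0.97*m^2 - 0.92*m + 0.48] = 1.94000000000000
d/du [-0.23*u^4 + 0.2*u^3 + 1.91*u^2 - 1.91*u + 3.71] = -0.92*u^3 + 0.6*u^2 + 3.82*u - 1.91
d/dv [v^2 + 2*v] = 2*v + 2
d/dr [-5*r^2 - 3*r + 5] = -10*r - 3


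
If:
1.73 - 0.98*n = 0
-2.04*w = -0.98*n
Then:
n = 1.77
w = 0.85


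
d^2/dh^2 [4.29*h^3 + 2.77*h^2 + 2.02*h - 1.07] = 25.74*h + 5.54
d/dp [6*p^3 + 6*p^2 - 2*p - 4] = 18*p^2 + 12*p - 2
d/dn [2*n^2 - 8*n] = 4*n - 8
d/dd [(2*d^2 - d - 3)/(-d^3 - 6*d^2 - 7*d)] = (2*d^4 - 2*d^3 - 29*d^2 - 36*d - 21)/(d^2*(d^4 + 12*d^3 + 50*d^2 + 84*d + 49))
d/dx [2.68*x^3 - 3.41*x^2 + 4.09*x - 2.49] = 8.04*x^2 - 6.82*x + 4.09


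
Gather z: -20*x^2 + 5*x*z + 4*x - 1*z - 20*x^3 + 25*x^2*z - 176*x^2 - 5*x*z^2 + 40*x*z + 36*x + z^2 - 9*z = -20*x^3 - 196*x^2 + 40*x + z^2*(1 - 5*x) + z*(25*x^2 + 45*x - 10)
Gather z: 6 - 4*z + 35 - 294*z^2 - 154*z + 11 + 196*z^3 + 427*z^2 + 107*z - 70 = 196*z^3 + 133*z^2 - 51*z - 18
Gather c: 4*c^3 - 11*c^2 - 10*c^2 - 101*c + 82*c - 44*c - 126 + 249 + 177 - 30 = 4*c^3 - 21*c^2 - 63*c + 270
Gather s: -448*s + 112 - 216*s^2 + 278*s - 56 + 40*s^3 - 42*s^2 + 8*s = 40*s^3 - 258*s^2 - 162*s + 56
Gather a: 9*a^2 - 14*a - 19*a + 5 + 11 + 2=9*a^2 - 33*a + 18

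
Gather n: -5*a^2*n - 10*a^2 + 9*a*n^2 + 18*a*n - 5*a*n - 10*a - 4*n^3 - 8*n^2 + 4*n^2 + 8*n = -10*a^2 - 10*a - 4*n^3 + n^2*(9*a - 4) + n*(-5*a^2 + 13*a + 8)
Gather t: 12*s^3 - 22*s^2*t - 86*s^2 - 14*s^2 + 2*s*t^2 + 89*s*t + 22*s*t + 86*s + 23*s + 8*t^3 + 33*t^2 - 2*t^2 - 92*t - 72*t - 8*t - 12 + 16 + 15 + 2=12*s^3 - 100*s^2 + 109*s + 8*t^3 + t^2*(2*s + 31) + t*(-22*s^2 + 111*s - 172) + 21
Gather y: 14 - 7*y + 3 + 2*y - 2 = 15 - 5*y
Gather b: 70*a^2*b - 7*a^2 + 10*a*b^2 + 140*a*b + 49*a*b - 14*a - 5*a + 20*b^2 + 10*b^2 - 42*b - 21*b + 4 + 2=-7*a^2 - 19*a + b^2*(10*a + 30) + b*(70*a^2 + 189*a - 63) + 6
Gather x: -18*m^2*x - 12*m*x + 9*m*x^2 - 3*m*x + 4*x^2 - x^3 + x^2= -x^3 + x^2*(9*m + 5) + x*(-18*m^2 - 15*m)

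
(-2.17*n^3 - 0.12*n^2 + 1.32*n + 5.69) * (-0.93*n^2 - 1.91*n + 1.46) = 2.0181*n^5 + 4.2563*n^4 - 4.1666*n^3 - 7.9881*n^2 - 8.9407*n + 8.3074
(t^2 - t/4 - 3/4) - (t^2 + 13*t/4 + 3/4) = -7*t/2 - 3/2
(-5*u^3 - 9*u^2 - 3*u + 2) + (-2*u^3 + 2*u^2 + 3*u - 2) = -7*u^3 - 7*u^2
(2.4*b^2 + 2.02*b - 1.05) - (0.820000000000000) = 2.4*b^2 + 2.02*b - 1.87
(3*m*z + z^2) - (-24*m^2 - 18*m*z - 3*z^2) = 24*m^2 + 21*m*z + 4*z^2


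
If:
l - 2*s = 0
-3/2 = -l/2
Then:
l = 3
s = 3/2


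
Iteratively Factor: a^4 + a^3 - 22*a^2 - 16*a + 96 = (a + 4)*(a^3 - 3*a^2 - 10*a + 24) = (a - 2)*(a + 4)*(a^2 - a - 12) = (a - 4)*(a - 2)*(a + 4)*(a + 3)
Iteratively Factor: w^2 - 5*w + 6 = (w - 2)*(w - 3)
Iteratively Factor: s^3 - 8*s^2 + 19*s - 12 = (s - 1)*(s^2 - 7*s + 12) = (s - 3)*(s - 1)*(s - 4)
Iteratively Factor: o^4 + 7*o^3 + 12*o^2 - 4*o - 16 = (o + 2)*(o^3 + 5*o^2 + 2*o - 8) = (o - 1)*(o + 2)*(o^2 + 6*o + 8) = (o - 1)*(o + 2)^2*(o + 4)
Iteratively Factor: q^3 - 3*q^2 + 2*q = (q - 1)*(q^2 - 2*q) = q*(q - 1)*(q - 2)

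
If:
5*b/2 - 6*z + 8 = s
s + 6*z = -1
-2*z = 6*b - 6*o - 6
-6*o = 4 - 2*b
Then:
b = -18/5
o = -28/15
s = -251/5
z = 41/5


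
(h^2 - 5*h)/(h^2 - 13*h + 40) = h/(h - 8)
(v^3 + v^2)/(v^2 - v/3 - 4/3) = 3*v^2/(3*v - 4)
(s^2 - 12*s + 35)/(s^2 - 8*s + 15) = (s - 7)/(s - 3)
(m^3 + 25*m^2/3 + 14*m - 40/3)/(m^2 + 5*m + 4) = (3*m^2 + 13*m - 10)/(3*(m + 1))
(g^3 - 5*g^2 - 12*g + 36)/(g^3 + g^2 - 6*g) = (g - 6)/g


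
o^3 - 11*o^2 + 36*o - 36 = (o - 6)*(o - 3)*(o - 2)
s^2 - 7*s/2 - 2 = (s - 4)*(s + 1/2)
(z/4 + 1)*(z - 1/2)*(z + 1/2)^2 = z^4/4 + 9*z^3/8 + 7*z^2/16 - 9*z/32 - 1/8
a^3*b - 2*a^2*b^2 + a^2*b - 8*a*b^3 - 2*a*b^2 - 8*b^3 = (a - 4*b)*(a + 2*b)*(a*b + b)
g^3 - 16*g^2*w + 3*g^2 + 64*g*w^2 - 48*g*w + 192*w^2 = (g + 3)*(g - 8*w)^2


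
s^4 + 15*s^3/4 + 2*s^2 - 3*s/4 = s*(s - 1/4)*(s + 1)*(s + 3)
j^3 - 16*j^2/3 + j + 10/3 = (j - 5)*(j - 1)*(j + 2/3)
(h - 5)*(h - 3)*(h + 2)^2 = h^4 - 4*h^3 - 13*h^2 + 28*h + 60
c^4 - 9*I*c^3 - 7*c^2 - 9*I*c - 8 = (c - 8*I)*(c - I)^2*(c + I)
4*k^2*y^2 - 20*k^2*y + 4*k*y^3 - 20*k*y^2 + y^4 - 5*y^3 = y*(2*k + y)^2*(y - 5)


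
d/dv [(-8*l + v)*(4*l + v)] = -4*l + 2*v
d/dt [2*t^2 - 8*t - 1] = 4*t - 8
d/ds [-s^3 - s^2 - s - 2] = -3*s^2 - 2*s - 1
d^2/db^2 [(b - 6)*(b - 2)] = 2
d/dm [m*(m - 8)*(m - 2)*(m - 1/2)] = 4*m^3 - 63*m^2/2 + 42*m - 8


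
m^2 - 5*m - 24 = (m - 8)*(m + 3)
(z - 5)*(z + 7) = z^2 + 2*z - 35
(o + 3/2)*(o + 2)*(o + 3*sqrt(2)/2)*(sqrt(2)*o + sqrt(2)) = sqrt(2)*o^4 + 3*o^3 + 9*sqrt(2)*o^3/2 + 13*sqrt(2)*o^2/2 + 27*o^2/2 + 3*sqrt(2)*o + 39*o/2 + 9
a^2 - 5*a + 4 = (a - 4)*(a - 1)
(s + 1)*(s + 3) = s^2 + 4*s + 3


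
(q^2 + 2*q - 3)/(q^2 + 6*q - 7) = (q + 3)/(q + 7)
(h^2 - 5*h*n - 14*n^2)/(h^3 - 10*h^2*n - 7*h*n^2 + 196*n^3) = (h + 2*n)/(h^2 - 3*h*n - 28*n^2)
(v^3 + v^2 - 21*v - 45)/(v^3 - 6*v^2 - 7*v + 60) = (v + 3)/(v - 4)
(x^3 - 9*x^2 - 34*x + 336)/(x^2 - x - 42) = x - 8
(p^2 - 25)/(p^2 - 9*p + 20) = (p + 5)/(p - 4)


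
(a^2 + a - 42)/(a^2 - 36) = (a + 7)/(a + 6)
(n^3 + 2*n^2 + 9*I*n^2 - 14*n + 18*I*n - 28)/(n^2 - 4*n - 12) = (n^2 + 9*I*n - 14)/(n - 6)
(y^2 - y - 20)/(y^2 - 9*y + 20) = (y + 4)/(y - 4)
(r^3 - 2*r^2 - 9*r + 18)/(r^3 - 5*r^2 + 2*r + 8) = (r^2 - 9)/(r^2 - 3*r - 4)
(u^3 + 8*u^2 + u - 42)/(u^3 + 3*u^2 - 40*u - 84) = (u^2 + u - 6)/(u^2 - 4*u - 12)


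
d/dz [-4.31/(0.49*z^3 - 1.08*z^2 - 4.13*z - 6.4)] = (6.3357*z^2 - 9.3096*z - 17.8003)/(-0.49*z^3 + 1.08*z^2 + 4.13*z + 6.4)^2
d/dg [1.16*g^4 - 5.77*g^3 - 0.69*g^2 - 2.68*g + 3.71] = 4.64*g^3 - 17.31*g^2 - 1.38*g - 2.68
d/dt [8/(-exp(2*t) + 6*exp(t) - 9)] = 16*(exp(t) - 3)*exp(t)/(exp(2*t) - 6*exp(t) + 9)^2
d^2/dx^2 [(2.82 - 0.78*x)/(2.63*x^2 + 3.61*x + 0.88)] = (-(0.78*x - 2.82)*(5.26*x + 3.61)*(10.52*x + 7.22) + (12.3084*x - 9.2016)*(2.63*x^2 + 3.61*x + 0.88))/(2.63*x^2 + 3.61*x + 0.88)^3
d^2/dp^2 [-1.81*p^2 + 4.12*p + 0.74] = -3.62000000000000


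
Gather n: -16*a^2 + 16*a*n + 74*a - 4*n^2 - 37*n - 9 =-16*a^2 + 74*a - 4*n^2 + n*(16*a - 37) - 9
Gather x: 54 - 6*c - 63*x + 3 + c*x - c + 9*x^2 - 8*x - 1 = -7*c + 9*x^2 + x*(c - 71) + 56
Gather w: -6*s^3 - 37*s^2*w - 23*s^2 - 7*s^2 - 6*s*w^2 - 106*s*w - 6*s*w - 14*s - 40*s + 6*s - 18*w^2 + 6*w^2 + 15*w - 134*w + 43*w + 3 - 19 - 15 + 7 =-6*s^3 - 30*s^2 - 48*s + w^2*(-6*s - 12) + w*(-37*s^2 - 112*s - 76) - 24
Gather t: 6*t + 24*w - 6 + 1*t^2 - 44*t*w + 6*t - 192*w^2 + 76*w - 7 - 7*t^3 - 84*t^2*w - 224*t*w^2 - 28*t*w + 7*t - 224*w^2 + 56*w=-7*t^3 + t^2*(1 - 84*w) + t*(-224*w^2 - 72*w + 19) - 416*w^2 + 156*w - 13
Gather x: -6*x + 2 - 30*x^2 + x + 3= -30*x^2 - 5*x + 5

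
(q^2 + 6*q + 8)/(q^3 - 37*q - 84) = (q + 2)/(q^2 - 4*q - 21)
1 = 1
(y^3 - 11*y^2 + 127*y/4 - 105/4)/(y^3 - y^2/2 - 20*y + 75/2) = (2*y^2 - 17*y + 21)/(2*(y^2 + 2*y - 15))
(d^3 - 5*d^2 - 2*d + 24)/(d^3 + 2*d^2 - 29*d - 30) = (d^3 - 5*d^2 - 2*d + 24)/(d^3 + 2*d^2 - 29*d - 30)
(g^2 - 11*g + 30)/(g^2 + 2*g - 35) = (g - 6)/(g + 7)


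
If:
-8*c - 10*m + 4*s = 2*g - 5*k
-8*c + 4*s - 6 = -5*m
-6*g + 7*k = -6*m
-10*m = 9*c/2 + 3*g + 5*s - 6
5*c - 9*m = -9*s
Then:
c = -1404/5131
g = 1938/5131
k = 96/5131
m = 1826/5131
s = 2606/5131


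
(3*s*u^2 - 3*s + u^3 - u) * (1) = 3*s*u^2 - 3*s + u^3 - u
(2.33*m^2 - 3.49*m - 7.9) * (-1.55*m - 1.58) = -3.6115*m^3 + 1.7281*m^2 + 17.7592*m + 12.482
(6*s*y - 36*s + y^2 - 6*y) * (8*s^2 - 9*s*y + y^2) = 48*s^3*y - 288*s^3 - 46*s^2*y^2 + 276*s^2*y - 3*s*y^3 + 18*s*y^2 + y^4 - 6*y^3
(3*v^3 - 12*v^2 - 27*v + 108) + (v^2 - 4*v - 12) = 3*v^3 - 11*v^2 - 31*v + 96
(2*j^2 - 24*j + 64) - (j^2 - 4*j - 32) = j^2 - 20*j + 96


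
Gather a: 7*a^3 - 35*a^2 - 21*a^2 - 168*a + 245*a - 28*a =7*a^3 - 56*a^2 + 49*a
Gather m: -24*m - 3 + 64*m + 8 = 40*m + 5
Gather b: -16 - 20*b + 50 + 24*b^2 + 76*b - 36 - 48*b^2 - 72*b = -24*b^2 - 16*b - 2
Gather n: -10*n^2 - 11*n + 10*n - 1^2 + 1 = -10*n^2 - n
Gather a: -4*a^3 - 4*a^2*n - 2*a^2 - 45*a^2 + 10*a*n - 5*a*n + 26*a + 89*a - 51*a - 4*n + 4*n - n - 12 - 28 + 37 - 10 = -4*a^3 + a^2*(-4*n - 47) + a*(5*n + 64) - n - 13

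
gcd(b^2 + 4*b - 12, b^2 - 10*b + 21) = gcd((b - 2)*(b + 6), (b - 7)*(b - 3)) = 1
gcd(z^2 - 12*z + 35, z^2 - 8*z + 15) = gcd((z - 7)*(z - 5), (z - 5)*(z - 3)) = z - 5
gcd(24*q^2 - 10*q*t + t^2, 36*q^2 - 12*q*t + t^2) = 6*q - t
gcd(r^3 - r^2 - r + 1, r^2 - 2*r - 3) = r + 1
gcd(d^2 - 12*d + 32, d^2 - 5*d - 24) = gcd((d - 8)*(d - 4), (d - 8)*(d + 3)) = d - 8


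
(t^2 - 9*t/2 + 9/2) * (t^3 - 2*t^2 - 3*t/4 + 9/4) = t^5 - 13*t^4/2 + 51*t^3/4 - 27*t^2/8 - 27*t/2 + 81/8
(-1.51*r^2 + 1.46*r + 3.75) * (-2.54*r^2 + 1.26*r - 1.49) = 3.8354*r^4 - 5.611*r^3 - 5.4355*r^2 + 2.5496*r - 5.5875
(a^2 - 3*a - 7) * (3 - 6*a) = -6*a^3 + 21*a^2 + 33*a - 21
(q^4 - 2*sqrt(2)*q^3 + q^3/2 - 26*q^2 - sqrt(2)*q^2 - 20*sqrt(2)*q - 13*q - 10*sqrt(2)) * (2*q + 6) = 2*q^5 - 4*sqrt(2)*q^4 + 7*q^4 - 49*q^3 - 14*sqrt(2)*q^3 - 182*q^2 - 46*sqrt(2)*q^2 - 140*sqrt(2)*q - 78*q - 60*sqrt(2)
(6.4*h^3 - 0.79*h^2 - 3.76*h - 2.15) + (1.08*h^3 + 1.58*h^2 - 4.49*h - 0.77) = 7.48*h^3 + 0.79*h^2 - 8.25*h - 2.92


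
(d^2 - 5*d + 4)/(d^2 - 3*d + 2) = (d - 4)/(d - 2)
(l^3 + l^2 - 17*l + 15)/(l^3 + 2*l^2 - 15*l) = (l - 1)/l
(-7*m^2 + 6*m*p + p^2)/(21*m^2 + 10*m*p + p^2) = (-m + p)/(3*m + p)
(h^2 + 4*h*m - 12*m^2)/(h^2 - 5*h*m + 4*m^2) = (h^2 + 4*h*m - 12*m^2)/(h^2 - 5*h*m + 4*m^2)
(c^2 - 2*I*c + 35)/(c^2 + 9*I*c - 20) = (c - 7*I)/(c + 4*I)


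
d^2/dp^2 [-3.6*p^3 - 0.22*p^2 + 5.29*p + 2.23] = -21.6*p - 0.44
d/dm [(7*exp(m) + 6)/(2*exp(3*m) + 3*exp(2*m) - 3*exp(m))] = (-28*exp(3*m) - 57*exp(2*m) - 36*exp(m) + 18)*exp(-m)/(4*exp(4*m) + 12*exp(3*m) - 3*exp(2*m) - 18*exp(m) + 9)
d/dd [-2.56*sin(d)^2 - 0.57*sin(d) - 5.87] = -(5.12*sin(d) + 0.57)*cos(d)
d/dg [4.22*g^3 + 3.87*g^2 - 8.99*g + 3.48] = 12.66*g^2 + 7.74*g - 8.99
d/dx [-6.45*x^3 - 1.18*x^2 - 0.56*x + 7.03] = -19.35*x^2 - 2.36*x - 0.56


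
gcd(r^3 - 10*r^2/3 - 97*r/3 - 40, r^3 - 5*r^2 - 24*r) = r^2 - 5*r - 24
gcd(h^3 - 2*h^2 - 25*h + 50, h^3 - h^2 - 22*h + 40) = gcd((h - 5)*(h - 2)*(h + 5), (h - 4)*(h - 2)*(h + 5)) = h^2 + 3*h - 10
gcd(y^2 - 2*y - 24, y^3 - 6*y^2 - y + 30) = 1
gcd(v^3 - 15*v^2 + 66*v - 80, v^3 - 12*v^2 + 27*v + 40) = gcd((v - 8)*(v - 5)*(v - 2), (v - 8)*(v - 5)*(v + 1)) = v^2 - 13*v + 40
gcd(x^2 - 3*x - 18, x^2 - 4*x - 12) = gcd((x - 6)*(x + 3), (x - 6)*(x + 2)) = x - 6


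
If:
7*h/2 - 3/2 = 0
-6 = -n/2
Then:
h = 3/7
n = 12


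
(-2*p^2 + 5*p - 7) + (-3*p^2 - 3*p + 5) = -5*p^2 + 2*p - 2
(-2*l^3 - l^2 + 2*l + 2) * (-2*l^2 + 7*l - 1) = 4*l^5 - 12*l^4 - 9*l^3 + 11*l^2 + 12*l - 2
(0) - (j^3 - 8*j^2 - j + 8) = -j^3 + 8*j^2 + j - 8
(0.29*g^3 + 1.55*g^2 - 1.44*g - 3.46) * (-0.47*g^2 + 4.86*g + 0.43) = -0.1363*g^5 + 0.6809*g^4 + 8.3345*g^3 - 4.7057*g^2 - 17.4348*g - 1.4878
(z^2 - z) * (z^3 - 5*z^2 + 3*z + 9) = z^5 - 6*z^4 + 8*z^3 + 6*z^2 - 9*z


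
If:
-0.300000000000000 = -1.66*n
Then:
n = 0.18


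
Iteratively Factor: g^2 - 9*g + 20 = (g - 4)*(g - 5)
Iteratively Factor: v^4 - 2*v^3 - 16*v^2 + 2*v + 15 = (v + 3)*(v^3 - 5*v^2 - v + 5) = (v - 5)*(v + 3)*(v^2 - 1) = (v - 5)*(v - 1)*(v + 3)*(v + 1)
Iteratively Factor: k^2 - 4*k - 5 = (k - 5)*(k + 1)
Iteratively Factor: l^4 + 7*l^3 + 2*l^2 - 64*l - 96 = (l + 4)*(l^3 + 3*l^2 - 10*l - 24) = (l + 2)*(l + 4)*(l^2 + l - 12) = (l - 3)*(l + 2)*(l + 4)*(l + 4)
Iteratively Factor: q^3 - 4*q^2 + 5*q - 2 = (q - 1)*(q^2 - 3*q + 2) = (q - 1)^2*(q - 2)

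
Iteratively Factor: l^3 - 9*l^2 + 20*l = (l - 4)*(l^2 - 5*l) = l*(l - 4)*(l - 5)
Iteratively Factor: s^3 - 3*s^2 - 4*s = (s)*(s^2 - 3*s - 4) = s*(s - 4)*(s + 1)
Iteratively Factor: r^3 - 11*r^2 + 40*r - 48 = (r - 3)*(r^2 - 8*r + 16) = (r - 4)*(r - 3)*(r - 4)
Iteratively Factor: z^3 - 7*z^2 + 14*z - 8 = (z - 1)*(z^2 - 6*z + 8) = (z - 4)*(z - 1)*(z - 2)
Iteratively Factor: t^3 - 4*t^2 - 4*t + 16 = (t - 4)*(t^2 - 4) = (t - 4)*(t - 2)*(t + 2)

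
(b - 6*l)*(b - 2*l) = b^2 - 8*b*l + 12*l^2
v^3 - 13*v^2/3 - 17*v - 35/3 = (v - 7)*(v + 1)*(v + 5/3)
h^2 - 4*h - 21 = (h - 7)*(h + 3)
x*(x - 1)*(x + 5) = x^3 + 4*x^2 - 5*x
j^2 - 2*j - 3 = (j - 3)*(j + 1)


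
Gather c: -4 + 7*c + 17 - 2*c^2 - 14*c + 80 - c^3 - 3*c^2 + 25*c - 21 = -c^3 - 5*c^2 + 18*c + 72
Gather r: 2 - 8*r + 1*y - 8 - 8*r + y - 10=-16*r + 2*y - 16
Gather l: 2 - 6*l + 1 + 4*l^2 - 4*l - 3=4*l^2 - 10*l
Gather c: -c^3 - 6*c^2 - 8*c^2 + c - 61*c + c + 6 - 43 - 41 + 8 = -c^3 - 14*c^2 - 59*c - 70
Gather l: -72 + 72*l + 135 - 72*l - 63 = 0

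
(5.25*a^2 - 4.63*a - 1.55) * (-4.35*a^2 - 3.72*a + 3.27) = -22.8375*a^4 + 0.610499999999998*a^3 + 41.1336*a^2 - 9.3741*a - 5.0685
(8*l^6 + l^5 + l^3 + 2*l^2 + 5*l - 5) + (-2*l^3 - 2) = 8*l^6 + l^5 - l^3 + 2*l^2 + 5*l - 7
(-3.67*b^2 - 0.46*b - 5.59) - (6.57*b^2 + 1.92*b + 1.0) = -10.24*b^2 - 2.38*b - 6.59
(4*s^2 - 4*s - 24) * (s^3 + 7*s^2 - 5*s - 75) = 4*s^5 + 24*s^4 - 72*s^3 - 448*s^2 + 420*s + 1800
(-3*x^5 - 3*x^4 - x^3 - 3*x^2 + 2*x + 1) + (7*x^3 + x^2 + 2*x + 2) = -3*x^5 - 3*x^4 + 6*x^3 - 2*x^2 + 4*x + 3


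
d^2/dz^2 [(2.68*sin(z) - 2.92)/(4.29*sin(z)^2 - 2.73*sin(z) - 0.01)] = (-49.322988*sin(z)^5 + 183.572532*sin(z)^4 - 4.63834800000004*sin(z)^3 - 300.103128*sin(z)^2 + 205.798832*sin(z) - 43.9218)/(78.953589*sin(z)^6 - 150.729579*sin(z)^5 + 95.3667*sin(z)^4 - 19.643715*sin(z)^3 - 0.2223*sin(z)^2 - 0.000819*sin(z) - 1.0e-6)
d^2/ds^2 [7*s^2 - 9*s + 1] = 14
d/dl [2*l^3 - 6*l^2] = 6*l*(l - 2)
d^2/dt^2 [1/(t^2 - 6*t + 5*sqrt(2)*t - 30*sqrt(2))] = 2*(-t^2 - 5*sqrt(2)*t + 6*t + (2*t - 6 + 5*sqrt(2))^2 + 30*sqrt(2))/(t^2 - 6*t + 5*sqrt(2)*t - 30*sqrt(2))^3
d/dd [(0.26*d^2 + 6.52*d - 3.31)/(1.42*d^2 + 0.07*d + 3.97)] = (-9.2402*d^2 + 11.4648*d + 26.1161)/(2.0164*d^4 + 0.1988*d^3 + 11.2797*d^2 + 0.5558*d + 15.7609)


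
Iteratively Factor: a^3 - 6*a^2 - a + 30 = (a + 2)*(a^2 - 8*a + 15) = (a - 3)*(a + 2)*(a - 5)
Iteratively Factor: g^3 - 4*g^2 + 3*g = (g - 1)*(g^2 - 3*g) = (g - 3)*(g - 1)*(g)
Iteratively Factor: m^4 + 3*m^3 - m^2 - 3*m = (m + 3)*(m^3 - m) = (m + 1)*(m + 3)*(m^2 - m) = m*(m + 1)*(m + 3)*(m - 1)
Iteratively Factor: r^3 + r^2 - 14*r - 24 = (r - 4)*(r^2 + 5*r + 6) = (r - 4)*(r + 2)*(r + 3)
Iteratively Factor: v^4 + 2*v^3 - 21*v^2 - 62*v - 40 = (v - 5)*(v^3 + 7*v^2 + 14*v + 8) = (v - 5)*(v + 2)*(v^2 + 5*v + 4) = (v - 5)*(v + 1)*(v + 2)*(v + 4)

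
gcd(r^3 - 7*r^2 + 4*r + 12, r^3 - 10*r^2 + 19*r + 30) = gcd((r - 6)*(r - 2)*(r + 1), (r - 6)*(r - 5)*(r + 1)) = r^2 - 5*r - 6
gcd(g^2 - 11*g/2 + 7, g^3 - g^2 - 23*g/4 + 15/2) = g - 2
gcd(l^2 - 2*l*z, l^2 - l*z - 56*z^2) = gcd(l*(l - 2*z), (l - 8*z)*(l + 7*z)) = 1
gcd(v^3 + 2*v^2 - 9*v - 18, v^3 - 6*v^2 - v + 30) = v^2 - v - 6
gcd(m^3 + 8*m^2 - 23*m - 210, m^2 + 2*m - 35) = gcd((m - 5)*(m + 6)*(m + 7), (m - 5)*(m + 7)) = m^2 + 2*m - 35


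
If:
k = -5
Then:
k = -5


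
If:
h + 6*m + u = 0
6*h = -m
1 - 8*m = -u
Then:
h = -1/83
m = 6/83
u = -35/83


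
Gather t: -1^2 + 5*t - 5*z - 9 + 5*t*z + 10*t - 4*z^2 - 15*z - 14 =t*(5*z + 15) - 4*z^2 - 20*z - 24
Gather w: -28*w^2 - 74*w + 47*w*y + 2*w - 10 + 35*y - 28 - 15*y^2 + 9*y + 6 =-28*w^2 + w*(47*y - 72) - 15*y^2 + 44*y - 32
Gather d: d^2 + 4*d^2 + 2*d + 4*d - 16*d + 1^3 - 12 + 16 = 5*d^2 - 10*d + 5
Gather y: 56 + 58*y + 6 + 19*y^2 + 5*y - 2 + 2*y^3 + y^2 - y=2*y^3 + 20*y^2 + 62*y + 60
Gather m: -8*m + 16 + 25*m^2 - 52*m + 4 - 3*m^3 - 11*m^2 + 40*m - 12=-3*m^3 + 14*m^2 - 20*m + 8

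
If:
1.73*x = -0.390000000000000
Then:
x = -0.23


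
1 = 1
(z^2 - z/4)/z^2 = (z - 1/4)/z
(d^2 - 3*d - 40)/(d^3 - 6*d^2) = (d^2 - 3*d - 40)/(d^2*(d - 6))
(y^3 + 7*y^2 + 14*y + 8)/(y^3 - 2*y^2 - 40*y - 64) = (y + 1)/(y - 8)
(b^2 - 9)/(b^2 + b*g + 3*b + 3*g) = (b - 3)/(b + g)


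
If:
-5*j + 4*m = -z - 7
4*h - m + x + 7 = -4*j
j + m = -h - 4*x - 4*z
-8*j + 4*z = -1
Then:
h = -13*z/120 - 1211/480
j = z/2 + 1/8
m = 3*z/8 - 51/32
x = 479/480 - 143*z/120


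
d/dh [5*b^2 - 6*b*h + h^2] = -6*b + 2*h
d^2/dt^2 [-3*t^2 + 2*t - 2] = -6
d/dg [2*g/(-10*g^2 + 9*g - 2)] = 4*(5*g^2 - 1)/(100*g^4 - 180*g^3 + 121*g^2 - 36*g + 4)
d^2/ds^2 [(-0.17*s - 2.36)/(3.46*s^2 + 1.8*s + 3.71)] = (-(0.17*s + 2.36)*(6.92*s + 1.8)*(13.84*s + 3.6) + (3.5292*s + 16.9432)*(3.46*s^2 + 1.8*s + 3.71))/(3.46*s^2 + 1.8*s + 3.71)^3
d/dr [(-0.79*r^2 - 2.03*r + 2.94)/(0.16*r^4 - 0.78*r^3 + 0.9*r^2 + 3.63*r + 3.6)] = (0.2528*r^5 + 0.3582*r^4 - 5.0484*r^3 + 5.8389*r^2 - 10.98*r - 17.9802)/(0.0256*r^8 - 0.2496*r^7 + 0.8964*r^6 - 0.2424*r^5 - 3.7008*r^4 + 0.917999999999999*r^3 + 19.6569*r^2 + 26.136*r + 12.96)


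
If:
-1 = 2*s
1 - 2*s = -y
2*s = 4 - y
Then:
No Solution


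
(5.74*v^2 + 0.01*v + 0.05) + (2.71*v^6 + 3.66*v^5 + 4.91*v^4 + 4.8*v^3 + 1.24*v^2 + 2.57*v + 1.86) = 2.71*v^6 + 3.66*v^5 + 4.91*v^4 + 4.8*v^3 + 6.98*v^2 + 2.58*v + 1.91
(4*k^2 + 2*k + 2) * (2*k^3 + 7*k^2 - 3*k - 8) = 8*k^5 + 32*k^4 + 6*k^3 - 24*k^2 - 22*k - 16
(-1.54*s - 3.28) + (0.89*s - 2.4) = -0.65*s - 5.68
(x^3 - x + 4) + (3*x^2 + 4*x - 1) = x^3 + 3*x^2 + 3*x + 3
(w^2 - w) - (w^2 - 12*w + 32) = 11*w - 32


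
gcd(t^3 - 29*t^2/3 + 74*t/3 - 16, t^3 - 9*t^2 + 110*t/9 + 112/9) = t - 8/3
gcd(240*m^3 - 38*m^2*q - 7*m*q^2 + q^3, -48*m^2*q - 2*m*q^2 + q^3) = -48*m^2 - 2*m*q + q^2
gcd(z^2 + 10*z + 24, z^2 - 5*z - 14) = 1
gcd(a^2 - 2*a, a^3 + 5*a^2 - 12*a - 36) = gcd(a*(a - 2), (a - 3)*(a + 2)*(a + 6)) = 1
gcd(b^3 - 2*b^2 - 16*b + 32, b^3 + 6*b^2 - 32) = b^2 + 2*b - 8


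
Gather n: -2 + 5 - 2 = 1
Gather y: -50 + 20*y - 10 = 20*y - 60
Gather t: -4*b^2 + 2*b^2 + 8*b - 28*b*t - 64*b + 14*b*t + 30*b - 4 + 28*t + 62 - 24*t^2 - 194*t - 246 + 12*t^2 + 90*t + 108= -2*b^2 - 26*b - 12*t^2 + t*(-14*b - 76) - 80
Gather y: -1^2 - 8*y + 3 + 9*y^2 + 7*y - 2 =9*y^2 - y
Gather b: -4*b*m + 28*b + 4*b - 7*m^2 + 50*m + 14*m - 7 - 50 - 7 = b*(32 - 4*m) - 7*m^2 + 64*m - 64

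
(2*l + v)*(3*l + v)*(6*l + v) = 36*l^3 + 36*l^2*v + 11*l*v^2 + v^3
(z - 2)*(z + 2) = z^2 - 4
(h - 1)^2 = h^2 - 2*h + 1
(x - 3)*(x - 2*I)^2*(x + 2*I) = x^4 - 3*x^3 - 2*I*x^3 + 4*x^2 + 6*I*x^2 - 12*x - 8*I*x + 24*I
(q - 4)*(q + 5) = q^2 + q - 20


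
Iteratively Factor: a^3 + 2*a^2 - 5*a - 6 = (a - 2)*(a^2 + 4*a + 3) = (a - 2)*(a + 1)*(a + 3)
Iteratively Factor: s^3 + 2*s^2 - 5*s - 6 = (s - 2)*(s^2 + 4*s + 3) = (s - 2)*(s + 1)*(s + 3)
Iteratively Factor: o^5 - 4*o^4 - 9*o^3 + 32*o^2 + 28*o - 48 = (o + 2)*(o^4 - 6*o^3 + 3*o^2 + 26*o - 24) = (o + 2)^2*(o^3 - 8*o^2 + 19*o - 12) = (o - 1)*(o + 2)^2*(o^2 - 7*o + 12) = (o - 3)*(o - 1)*(o + 2)^2*(o - 4)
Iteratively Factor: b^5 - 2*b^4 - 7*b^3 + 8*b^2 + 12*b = (b + 1)*(b^4 - 3*b^3 - 4*b^2 + 12*b) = (b - 2)*(b + 1)*(b^3 - b^2 - 6*b) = b*(b - 2)*(b + 1)*(b^2 - b - 6) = b*(b - 2)*(b + 1)*(b + 2)*(b - 3)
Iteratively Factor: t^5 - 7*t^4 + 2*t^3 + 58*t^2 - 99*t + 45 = (t - 5)*(t^4 - 2*t^3 - 8*t^2 + 18*t - 9) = (t - 5)*(t - 1)*(t^3 - t^2 - 9*t + 9) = (t - 5)*(t - 1)^2*(t^2 - 9) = (t - 5)*(t - 1)^2*(t + 3)*(t - 3)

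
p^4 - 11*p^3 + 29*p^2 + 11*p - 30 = (p - 6)*(p - 5)*(p - 1)*(p + 1)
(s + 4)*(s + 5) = s^2 + 9*s + 20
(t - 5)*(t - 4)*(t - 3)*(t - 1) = t^4 - 13*t^3 + 59*t^2 - 107*t + 60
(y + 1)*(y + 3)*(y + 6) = y^3 + 10*y^2 + 27*y + 18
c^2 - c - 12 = (c - 4)*(c + 3)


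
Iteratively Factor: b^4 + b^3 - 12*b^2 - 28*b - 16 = (b + 1)*(b^3 - 12*b - 16) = (b - 4)*(b + 1)*(b^2 + 4*b + 4) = (b - 4)*(b + 1)*(b + 2)*(b + 2)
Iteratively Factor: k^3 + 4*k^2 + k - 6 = (k + 3)*(k^2 + k - 2) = (k + 2)*(k + 3)*(k - 1)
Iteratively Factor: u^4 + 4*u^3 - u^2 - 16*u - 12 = (u + 2)*(u^3 + 2*u^2 - 5*u - 6) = (u - 2)*(u + 2)*(u^2 + 4*u + 3) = (u - 2)*(u + 2)*(u + 3)*(u + 1)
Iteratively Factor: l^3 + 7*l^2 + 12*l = (l + 4)*(l^2 + 3*l) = (l + 3)*(l + 4)*(l)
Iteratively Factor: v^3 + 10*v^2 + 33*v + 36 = (v + 3)*(v^2 + 7*v + 12) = (v + 3)*(v + 4)*(v + 3)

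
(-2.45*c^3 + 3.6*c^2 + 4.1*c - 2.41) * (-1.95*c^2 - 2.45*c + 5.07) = 4.7775*c^5 - 1.0175*c^4 - 29.2365*c^3 + 12.9065*c^2 + 26.6915*c - 12.2187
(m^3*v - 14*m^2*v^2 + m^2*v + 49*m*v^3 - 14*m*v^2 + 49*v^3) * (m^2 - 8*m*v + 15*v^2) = m^5*v - 22*m^4*v^2 + m^4*v + 176*m^3*v^3 - 22*m^3*v^2 - 602*m^2*v^4 + 176*m^2*v^3 + 735*m*v^5 - 602*m*v^4 + 735*v^5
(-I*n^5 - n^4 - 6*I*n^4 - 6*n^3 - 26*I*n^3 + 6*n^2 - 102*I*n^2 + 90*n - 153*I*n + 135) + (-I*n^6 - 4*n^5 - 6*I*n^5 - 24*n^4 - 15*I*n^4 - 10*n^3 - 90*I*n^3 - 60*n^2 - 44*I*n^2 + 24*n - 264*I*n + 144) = -I*n^6 - 4*n^5 - 7*I*n^5 - 25*n^4 - 21*I*n^4 - 16*n^3 - 116*I*n^3 - 54*n^2 - 146*I*n^2 + 114*n - 417*I*n + 279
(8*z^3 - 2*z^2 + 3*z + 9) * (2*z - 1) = 16*z^4 - 12*z^3 + 8*z^2 + 15*z - 9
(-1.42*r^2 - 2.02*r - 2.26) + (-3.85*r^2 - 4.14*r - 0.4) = -5.27*r^2 - 6.16*r - 2.66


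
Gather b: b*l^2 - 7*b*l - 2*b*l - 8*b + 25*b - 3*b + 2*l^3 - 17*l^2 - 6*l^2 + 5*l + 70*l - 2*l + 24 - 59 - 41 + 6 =b*(l^2 - 9*l + 14) + 2*l^3 - 23*l^2 + 73*l - 70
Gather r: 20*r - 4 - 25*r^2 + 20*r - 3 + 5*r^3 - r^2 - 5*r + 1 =5*r^3 - 26*r^2 + 35*r - 6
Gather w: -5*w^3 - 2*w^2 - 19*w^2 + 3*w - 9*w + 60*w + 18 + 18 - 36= -5*w^3 - 21*w^2 + 54*w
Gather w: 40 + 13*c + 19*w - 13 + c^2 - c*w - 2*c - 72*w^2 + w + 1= c^2 + 11*c - 72*w^2 + w*(20 - c) + 28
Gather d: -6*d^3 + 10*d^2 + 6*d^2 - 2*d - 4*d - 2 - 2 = -6*d^3 + 16*d^2 - 6*d - 4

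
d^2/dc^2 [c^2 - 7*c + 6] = 2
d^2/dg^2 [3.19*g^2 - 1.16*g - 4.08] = 6.38000000000000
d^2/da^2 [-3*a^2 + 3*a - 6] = -6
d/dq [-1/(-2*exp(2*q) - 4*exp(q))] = -(exp(q) + 1)*exp(-q)/(exp(q) + 2)^2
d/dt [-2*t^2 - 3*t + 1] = -4*t - 3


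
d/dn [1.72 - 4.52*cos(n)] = 4.52*sin(n)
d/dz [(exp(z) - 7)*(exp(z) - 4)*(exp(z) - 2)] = (3*exp(2*z) - 26*exp(z) + 50)*exp(z)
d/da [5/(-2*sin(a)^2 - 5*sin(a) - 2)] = 5*(4*sin(a) + 5)*cos(a)/(2*sin(a)^2 + 5*sin(a) + 2)^2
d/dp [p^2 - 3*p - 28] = 2*p - 3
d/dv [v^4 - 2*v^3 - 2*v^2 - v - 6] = 4*v^3 - 6*v^2 - 4*v - 1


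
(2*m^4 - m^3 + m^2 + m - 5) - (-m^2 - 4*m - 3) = 2*m^4 - m^3 + 2*m^2 + 5*m - 2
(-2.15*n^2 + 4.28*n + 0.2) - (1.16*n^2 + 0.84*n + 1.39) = -3.31*n^2 + 3.44*n - 1.19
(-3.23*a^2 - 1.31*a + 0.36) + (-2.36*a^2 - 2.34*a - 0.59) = -5.59*a^2 - 3.65*a - 0.23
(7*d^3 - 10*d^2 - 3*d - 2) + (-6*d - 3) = 7*d^3 - 10*d^2 - 9*d - 5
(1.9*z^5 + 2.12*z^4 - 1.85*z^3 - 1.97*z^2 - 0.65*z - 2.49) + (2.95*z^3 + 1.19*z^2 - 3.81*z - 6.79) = 1.9*z^5 + 2.12*z^4 + 1.1*z^3 - 0.78*z^2 - 4.46*z - 9.28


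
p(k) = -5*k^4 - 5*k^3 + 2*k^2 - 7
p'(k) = -20*k^3 - 15*k^2 + 4*k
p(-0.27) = -6.78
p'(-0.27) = -1.78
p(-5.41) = -3439.87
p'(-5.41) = 2706.15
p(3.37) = -820.55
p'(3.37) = -922.33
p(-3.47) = -498.92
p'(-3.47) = 641.14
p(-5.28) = -3101.28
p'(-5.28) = 2504.66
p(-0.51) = -6.15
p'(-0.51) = -3.29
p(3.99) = -1560.01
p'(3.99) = -1493.27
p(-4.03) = -966.10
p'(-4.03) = 1049.28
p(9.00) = -36295.00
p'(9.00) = -15759.00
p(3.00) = -529.00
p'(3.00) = -663.00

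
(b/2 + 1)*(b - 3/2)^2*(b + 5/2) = b^4/2 + 3*b^3/4 - 25*b^2/8 - 39*b/16 + 45/8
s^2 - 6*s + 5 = (s - 5)*(s - 1)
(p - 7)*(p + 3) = p^2 - 4*p - 21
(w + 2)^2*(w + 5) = w^3 + 9*w^2 + 24*w + 20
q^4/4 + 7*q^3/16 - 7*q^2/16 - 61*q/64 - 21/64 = (q/2 + 1/4)*(q/2 + 1/2)*(q - 3/2)*(q + 7/4)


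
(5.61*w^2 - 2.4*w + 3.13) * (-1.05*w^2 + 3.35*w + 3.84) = -5.8905*w^4 + 21.3135*w^3 + 10.2159*w^2 + 1.2695*w + 12.0192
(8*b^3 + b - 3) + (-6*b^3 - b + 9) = 2*b^3 + 6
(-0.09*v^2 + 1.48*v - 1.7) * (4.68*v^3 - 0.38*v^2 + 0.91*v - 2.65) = -0.4212*v^5 + 6.9606*v^4 - 8.6003*v^3 + 2.2313*v^2 - 5.469*v + 4.505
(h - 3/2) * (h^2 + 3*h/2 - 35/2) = h^3 - 79*h/4 + 105/4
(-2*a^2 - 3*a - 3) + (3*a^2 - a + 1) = a^2 - 4*a - 2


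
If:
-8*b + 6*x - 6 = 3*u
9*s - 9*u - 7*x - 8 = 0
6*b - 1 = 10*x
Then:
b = 5*x/3 + 1/6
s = -5*x/3 - 14/9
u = -22*x/9 - 22/9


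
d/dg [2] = 0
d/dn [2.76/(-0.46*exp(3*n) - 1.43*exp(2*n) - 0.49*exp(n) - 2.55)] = (3.8088*exp(2*n) + 7.8936*exp(n) + 1.3524)*exp(n)/(0.46*exp(3*n) + 1.43*exp(2*n) + 0.49*exp(n) + 2.55)^2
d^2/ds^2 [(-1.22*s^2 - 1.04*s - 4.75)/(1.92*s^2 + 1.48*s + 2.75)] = (-0.734208000000002*s^3 - 66.4128*s^2 - 48.0384*s + 19.3643)/(7.077888*s^6 + 16.367616*s^5 + 43.029504*s^4 + 50.128192*s^3 + 61.6308*s^2 + 33.5775*s + 20.796875)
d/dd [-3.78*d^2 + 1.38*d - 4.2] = 1.38 - 7.56*d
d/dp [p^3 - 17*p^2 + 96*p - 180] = 3*p^2 - 34*p + 96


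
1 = 1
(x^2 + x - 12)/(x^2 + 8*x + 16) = (x - 3)/(x + 4)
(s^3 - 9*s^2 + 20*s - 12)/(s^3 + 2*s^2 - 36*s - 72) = (s^2 - 3*s + 2)/(s^2 + 8*s + 12)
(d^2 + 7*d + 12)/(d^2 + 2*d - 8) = (d + 3)/(d - 2)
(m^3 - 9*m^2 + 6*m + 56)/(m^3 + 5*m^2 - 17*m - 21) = (m^3 - 9*m^2 + 6*m + 56)/(m^3 + 5*m^2 - 17*m - 21)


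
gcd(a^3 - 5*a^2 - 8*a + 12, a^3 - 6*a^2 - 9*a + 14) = a^2 + a - 2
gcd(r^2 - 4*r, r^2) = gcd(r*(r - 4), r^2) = r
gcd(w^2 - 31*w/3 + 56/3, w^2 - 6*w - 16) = w - 8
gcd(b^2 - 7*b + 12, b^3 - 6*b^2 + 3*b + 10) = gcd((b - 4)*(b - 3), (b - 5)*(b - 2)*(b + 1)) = 1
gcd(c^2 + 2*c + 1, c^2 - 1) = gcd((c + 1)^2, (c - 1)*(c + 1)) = c + 1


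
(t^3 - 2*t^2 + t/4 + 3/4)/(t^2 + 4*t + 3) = (4*t^3 - 8*t^2 + t + 3)/(4*(t^2 + 4*t + 3))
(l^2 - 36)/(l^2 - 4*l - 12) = (l + 6)/(l + 2)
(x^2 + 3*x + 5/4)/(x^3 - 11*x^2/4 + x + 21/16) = 4*(2*x + 5)/(8*x^2 - 26*x + 21)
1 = 1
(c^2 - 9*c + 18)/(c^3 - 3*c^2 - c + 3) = (c - 6)/(c^2 - 1)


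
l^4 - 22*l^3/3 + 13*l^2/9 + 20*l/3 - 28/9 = (l - 7)*(l - 2/3)^2*(l + 1)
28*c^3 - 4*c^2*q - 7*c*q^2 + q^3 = (-7*c + q)*(-2*c + q)*(2*c + q)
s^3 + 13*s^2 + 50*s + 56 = (s + 2)*(s + 4)*(s + 7)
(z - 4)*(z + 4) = z^2 - 16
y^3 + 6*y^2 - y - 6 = (y - 1)*(y + 1)*(y + 6)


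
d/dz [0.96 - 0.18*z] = -0.180000000000000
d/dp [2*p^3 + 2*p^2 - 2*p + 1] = 6*p^2 + 4*p - 2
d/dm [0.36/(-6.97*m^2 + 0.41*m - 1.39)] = (5.0184*m - 0.1476)/(6.97*m^2 - 0.41*m + 1.39)^2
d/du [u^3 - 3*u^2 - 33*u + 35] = 3*u^2 - 6*u - 33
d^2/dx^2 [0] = 0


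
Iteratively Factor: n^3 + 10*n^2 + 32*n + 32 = (n + 4)*(n^2 + 6*n + 8) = (n + 2)*(n + 4)*(n + 4)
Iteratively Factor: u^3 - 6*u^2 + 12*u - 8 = (u - 2)*(u^2 - 4*u + 4) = (u - 2)^2*(u - 2)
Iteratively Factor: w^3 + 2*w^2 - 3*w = (w - 1)*(w^2 + 3*w) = w*(w - 1)*(w + 3)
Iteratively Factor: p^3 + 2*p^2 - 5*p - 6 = (p + 1)*(p^2 + p - 6) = (p - 2)*(p + 1)*(p + 3)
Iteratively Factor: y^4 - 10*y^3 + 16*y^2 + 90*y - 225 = (y + 3)*(y^3 - 13*y^2 + 55*y - 75) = (y - 5)*(y + 3)*(y^2 - 8*y + 15) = (y - 5)*(y - 3)*(y + 3)*(y - 5)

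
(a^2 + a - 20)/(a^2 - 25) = (a - 4)/(a - 5)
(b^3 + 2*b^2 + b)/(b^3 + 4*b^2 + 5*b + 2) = b/(b + 2)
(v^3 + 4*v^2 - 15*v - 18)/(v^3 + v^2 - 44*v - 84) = (v^2 - 2*v - 3)/(v^2 - 5*v - 14)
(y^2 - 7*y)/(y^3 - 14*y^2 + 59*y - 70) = y/(y^2 - 7*y + 10)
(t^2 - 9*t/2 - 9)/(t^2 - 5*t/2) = (2*t^2 - 9*t - 18)/(t*(2*t - 5))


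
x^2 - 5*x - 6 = (x - 6)*(x + 1)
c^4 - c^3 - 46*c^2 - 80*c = c*(c - 8)*(c + 2)*(c + 5)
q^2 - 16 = (q - 4)*(q + 4)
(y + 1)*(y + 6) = y^2 + 7*y + 6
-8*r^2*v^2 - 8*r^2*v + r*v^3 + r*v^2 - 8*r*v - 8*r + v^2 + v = (-8*r + v)*(v + 1)*(r*v + 1)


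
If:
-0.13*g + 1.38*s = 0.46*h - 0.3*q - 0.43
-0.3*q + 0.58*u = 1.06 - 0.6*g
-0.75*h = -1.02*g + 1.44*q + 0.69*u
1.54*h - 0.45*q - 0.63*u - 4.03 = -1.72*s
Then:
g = 1.88528728420937 - 1.78565509348629*u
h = 2.10848753516077 - 0.20357536815399*u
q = 0.237241235085397 - 1.63797685363926*u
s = 0.120009583034582*u + 0.517260320721416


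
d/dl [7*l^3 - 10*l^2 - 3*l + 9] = 21*l^2 - 20*l - 3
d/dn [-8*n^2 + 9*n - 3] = 9 - 16*n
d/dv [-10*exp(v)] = -10*exp(v)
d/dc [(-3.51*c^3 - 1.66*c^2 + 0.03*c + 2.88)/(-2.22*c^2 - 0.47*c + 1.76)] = (7.7922*c^4 + 3.2994*c^3 - 17.686*c^2 + 6.944*c + 1.4064)/(4.9284*c^4 + 2.0868*c^3 - 7.5935*c^2 - 1.6544*c + 3.0976)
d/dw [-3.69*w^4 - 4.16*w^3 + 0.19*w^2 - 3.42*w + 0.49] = -14.76*w^3 - 12.48*w^2 + 0.38*w - 3.42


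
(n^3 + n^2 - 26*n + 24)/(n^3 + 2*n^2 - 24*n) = (n - 1)/n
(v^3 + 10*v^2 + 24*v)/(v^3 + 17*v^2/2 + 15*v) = 2*(v + 4)/(2*v + 5)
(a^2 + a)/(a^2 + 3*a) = (a + 1)/(a + 3)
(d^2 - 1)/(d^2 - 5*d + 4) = (d + 1)/(d - 4)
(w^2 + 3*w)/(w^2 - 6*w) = (w + 3)/(w - 6)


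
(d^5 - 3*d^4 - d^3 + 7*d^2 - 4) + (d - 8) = d^5 - 3*d^4 - d^3 + 7*d^2 + d - 12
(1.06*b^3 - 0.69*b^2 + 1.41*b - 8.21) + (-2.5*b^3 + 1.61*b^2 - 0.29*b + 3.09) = -1.44*b^3 + 0.92*b^2 + 1.12*b - 5.12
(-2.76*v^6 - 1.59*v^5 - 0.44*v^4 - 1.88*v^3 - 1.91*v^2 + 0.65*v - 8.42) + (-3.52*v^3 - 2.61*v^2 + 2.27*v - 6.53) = -2.76*v^6 - 1.59*v^5 - 0.44*v^4 - 5.4*v^3 - 4.52*v^2 + 2.92*v - 14.95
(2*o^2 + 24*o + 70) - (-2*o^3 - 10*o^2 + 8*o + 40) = 2*o^3 + 12*o^2 + 16*o + 30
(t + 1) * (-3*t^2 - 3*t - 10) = -3*t^3 - 6*t^2 - 13*t - 10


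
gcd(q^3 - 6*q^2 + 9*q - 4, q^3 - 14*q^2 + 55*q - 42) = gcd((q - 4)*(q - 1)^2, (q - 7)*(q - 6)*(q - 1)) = q - 1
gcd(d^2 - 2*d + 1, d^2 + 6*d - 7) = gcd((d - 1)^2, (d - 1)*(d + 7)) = d - 1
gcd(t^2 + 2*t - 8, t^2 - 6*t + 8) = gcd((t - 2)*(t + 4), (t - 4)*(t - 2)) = t - 2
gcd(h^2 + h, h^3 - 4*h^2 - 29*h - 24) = h + 1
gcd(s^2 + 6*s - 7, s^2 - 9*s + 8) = s - 1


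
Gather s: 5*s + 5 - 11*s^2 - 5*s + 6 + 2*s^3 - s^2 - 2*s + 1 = 2*s^3 - 12*s^2 - 2*s + 12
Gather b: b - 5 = b - 5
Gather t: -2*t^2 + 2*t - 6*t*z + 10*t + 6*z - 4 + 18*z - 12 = -2*t^2 + t*(12 - 6*z) + 24*z - 16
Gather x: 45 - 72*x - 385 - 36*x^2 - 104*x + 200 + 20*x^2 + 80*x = -16*x^2 - 96*x - 140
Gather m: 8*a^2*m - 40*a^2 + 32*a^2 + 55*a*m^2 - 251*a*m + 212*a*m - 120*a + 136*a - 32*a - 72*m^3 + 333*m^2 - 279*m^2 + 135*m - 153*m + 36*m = -8*a^2 - 16*a - 72*m^3 + m^2*(55*a + 54) + m*(8*a^2 - 39*a + 18)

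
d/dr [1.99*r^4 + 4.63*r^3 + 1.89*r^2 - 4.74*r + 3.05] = 7.96*r^3 + 13.89*r^2 + 3.78*r - 4.74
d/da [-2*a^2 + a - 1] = 1 - 4*a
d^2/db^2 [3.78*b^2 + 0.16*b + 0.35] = 7.56000000000000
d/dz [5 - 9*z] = -9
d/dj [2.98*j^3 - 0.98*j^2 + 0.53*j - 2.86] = 8.94*j^2 - 1.96*j + 0.53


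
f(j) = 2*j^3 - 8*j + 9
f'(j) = 6*j^2 - 8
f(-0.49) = 12.68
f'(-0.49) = -6.56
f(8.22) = 1054.06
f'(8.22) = 397.41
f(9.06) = 1423.87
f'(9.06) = 484.50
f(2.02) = 9.32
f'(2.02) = 16.48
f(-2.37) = 1.34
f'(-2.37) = 25.70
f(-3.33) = -38.21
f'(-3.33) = 58.53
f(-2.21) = 5.09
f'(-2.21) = 21.30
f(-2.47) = -1.38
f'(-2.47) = 28.61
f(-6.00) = -375.00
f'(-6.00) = 208.00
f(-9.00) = -1377.00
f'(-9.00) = 478.00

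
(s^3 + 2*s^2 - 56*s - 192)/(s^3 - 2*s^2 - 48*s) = (s + 4)/s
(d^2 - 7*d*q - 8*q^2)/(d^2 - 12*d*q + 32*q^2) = (-d - q)/(-d + 4*q)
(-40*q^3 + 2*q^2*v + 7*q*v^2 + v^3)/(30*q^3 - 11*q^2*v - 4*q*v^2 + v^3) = (-20*q^2 - 9*q*v - v^2)/(15*q^2 + 2*q*v - v^2)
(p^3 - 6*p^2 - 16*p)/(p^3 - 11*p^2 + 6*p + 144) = p*(p + 2)/(p^2 - 3*p - 18)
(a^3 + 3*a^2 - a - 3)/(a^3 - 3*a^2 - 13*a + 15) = (a + 1)/(a - 5)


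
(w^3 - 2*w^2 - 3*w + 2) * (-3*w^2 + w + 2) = -3*w^5 + 7*w^4 + 9*w^3 - 13*w^2 - 4*w + 4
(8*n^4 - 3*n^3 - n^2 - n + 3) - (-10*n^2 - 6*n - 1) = 8*n^4 - 3*n^3 + 9*n^2 + 5*n + 4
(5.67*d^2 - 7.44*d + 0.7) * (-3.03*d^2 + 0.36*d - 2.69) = -17.1801*d^4 + 24.5844*d^3 - 20.0517*d^2 + 20.2656*d - 1.883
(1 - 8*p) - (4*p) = 1 - 12*p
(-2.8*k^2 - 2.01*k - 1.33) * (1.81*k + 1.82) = -5.068*k^3 - 8.7341*k^2 - 6.0655*k - 2.4206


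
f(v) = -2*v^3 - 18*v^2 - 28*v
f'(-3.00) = 26.00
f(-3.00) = -24.00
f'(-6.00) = -28.00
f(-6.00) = -48.00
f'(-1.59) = 14.07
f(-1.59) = 7.05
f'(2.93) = -184.99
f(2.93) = -286.88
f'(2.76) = -173.07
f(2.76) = -256.45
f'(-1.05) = 3.18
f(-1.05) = 11.87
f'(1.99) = -123.40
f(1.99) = -142.76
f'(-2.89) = 25.93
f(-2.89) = -21.14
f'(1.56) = -98.76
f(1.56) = -95.08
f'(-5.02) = 1.52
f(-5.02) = -60.04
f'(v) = -6*v^2 - 36*v - 28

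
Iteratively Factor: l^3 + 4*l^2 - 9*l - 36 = (l - 3)*(l^2 + 7*l + 12) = (l - 3)*(l + 3)*(l + 4)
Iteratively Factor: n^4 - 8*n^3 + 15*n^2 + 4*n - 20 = (n - 2)*(n^3 - 6*n^2 + 3*n + 10) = (n - 2)*(n + 1)*(n^2 - 7*n + 10) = (n - 2)^2*(n + 1)*(n - 5)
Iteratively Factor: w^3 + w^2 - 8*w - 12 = (w + 2)*(w^2 - w - 6) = (w - 3)*(w + 2)*(w + 2)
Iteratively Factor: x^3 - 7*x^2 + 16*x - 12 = (x - 2)*(x^2 - 5*x + 6) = (x - 3)*(x - 2)*(x - 2)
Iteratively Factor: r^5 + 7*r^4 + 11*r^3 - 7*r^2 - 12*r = (r + 4)*(r^4 + 3*r^3 - r^2 - 3*r) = r*(r + 4)*(r^3 + 3*r^2 - r - 3) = r*(r - 1)*(r + 4)*(r^2 + 4*r + 3) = r*(r - 1)*(r + 1)*(r + 4)*(r + 3)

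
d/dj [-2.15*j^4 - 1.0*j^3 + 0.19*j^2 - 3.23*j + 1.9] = -8.6*j^3 - 3.0*j^2 + 0.38*j - 3.23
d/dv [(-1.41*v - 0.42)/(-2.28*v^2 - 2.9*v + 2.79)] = (3.2148*v^2 + 4.089*v - (1.41*v + 0.42)*(4.56*v + 2.9) - 3.9339)/(2.28*v^2 + 2.9*v - 2.79)^2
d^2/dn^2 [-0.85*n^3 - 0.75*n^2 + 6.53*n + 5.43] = -5.1*n - 1.5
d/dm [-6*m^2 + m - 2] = 1 - 12*m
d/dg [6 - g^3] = -3*g^2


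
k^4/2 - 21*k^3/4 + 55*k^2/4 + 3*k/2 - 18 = (k/2 + 1/2)*(k - 6)*(k - 4)*(k - 3/2)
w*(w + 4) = w^2 + 4*w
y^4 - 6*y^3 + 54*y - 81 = (y - 3)^3*(y + 3)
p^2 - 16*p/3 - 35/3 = (p - 7)*(p + 5/3)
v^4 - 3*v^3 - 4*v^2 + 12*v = v*(v - 3)*(v - 2)*(v + 2)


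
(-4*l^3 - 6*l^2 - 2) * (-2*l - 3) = 8*l^4 + 24*l^3 + 18*l^2 + 4*l + 6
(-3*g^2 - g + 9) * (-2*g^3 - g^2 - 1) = 6*g^5 + 5*g^4 - 17*g^3 - 6*g^2 + g - 9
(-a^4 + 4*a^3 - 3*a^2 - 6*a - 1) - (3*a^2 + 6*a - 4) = -a^4 + 4*a^3 - 6*a^2 - 12*a + 3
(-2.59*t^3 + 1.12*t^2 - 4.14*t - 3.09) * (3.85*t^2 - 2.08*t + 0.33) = -9.9715*t^5 + 9.6992*t^4 - 19.1233*t^3 - 2.9157*t^2 + 5.061*t - 1.0197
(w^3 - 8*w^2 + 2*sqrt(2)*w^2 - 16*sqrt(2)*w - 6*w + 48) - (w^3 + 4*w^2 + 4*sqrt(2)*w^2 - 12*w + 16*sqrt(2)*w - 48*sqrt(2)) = -12*w^2 - 2*sqrt(2)*w^2 - 32*sqrt(2)*w + 6*w + 48 + 48*sqrt(2)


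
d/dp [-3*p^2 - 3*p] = -6*p - 3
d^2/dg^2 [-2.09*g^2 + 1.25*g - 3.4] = -4.18000000000000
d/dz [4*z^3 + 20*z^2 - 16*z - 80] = 12*z^2 + 40*z - 16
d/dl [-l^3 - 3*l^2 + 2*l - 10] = -3*l^2 - 6*l + 2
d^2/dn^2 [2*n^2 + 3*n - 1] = 4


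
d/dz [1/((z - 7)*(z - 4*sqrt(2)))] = ((7 - z)*(z - 4*sqrt(2))^2 + (-z + 4*sqrt(2))*(z - 7)^2)/((z - 7)^3*(z - 4*sqrt(2))^3)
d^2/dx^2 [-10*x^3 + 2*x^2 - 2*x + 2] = 4 - 60*x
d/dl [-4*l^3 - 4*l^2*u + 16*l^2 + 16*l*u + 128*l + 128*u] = -12*l^2 - 8*l*u + 32*l + 16*u + 128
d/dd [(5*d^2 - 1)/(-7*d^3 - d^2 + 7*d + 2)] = (35*d^4 + 14*d^2 + 18*d + 7)/(49*d^6 + 14*d^5 - 97*d^4 - 42*d^3 + 45*d^2 + 28*d + 4)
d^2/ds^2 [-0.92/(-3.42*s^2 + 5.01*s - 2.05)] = (-21.521376*s^2 + 31.526928*s + 0.92*(6.84*s - 5.01)*(13.68*s - 10.02) - 12.90024)/(3.42*s^2 - 5.01*s + 2.05)^3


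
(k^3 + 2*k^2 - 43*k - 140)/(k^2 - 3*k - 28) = k + 5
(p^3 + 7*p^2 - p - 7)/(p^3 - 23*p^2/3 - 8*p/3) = 3*(-p^3 - 7*p^2 + p + 7)/(p*(-3*p^2 + 23*p + 8))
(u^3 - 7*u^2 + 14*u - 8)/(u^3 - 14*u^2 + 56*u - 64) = (u - 1)/(u - 8)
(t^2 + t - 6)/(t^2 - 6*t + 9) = (t^2 + t - 6)/(t^2 - 6*t + 9)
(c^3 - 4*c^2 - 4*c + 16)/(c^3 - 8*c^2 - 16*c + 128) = (c^2 - 4)/(c^2 - 4*c - 32)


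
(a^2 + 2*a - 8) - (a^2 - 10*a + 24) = 12*a - 32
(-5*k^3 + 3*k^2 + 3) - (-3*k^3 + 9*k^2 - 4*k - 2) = -2*k^3 - 6*k^2 + 4*k + 5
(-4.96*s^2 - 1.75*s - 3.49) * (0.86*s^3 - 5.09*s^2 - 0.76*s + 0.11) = -4.2656*s^5 + 23.7414*s^4 + 9.6757*s^3 + 18.5485*s^2 + 2.4599*s - 0.3839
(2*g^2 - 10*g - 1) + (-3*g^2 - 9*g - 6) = -g^2 - 19*g - 7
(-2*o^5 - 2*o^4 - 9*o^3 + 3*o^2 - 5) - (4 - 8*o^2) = -2*o^5 - 2*o^4 - 9*o^3 + 11*o^2 - 9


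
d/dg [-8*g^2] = -16*g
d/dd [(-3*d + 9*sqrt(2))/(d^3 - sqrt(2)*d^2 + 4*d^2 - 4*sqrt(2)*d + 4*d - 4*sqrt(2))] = 6*(d^2 - 5*sqrt(2)*d - 2*sqrt(2) + 6)/(d^5 - 2*sqrt(2)*d^4 + 6*d^4 - 12*sqrt(2)*d^3 + 14*d^3 - 24*sqrt(2)*d^2 + 20*d^2 - 16*sqrt(2)*d + 24*d + 16)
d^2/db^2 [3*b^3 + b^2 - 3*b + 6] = 18*b + 2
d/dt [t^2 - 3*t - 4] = 2*t - 3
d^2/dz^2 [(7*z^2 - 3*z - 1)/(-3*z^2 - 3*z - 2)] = 2*(90*z^3 + 153*z^2 - 27*z - 43)/(27*z^6 + 81*z^5 + 135*z^4 + 135*z^3 + 90*z^2 + 36*z + 8)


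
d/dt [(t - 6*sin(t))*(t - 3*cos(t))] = (t - 6*sin(t))*(3*sin(t) + 1) - (t - 3*cos(t))*(6*cos(t) - 1)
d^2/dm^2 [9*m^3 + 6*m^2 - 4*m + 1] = 54*m + 12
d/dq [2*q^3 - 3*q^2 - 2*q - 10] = 6*q^2 - 6*q - 2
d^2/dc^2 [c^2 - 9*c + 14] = 2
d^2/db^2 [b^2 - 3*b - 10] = 2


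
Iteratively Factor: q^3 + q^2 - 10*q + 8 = (q + 4)*(q^2 - 3*q + 2) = (q - 1)*(q + 4)*(q - 2)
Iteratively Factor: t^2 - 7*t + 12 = (t - 4)*(t - 3)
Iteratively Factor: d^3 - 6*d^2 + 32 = (d + 2)*(d^2 - 8*d + 16) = (d - 4)*(d + 2)*(d - 4)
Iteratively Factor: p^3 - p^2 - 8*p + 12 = (p + 3)*(p^2 - 4*p + 4) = (p - 2)*(p + 3)*(p - 2)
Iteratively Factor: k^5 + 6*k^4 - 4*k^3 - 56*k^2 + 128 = (k + 4)*(k^4 + 2*k^3 - 12*k^2 - 8*k + 32) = (k + 4)^2*(k^3 - 2*k^2 - 4*k + 8) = (k - 2)*(k + 4)^2*(k^2 - 4) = (k - 2)*(k + 2)*(k + 4)^2*(k - 2)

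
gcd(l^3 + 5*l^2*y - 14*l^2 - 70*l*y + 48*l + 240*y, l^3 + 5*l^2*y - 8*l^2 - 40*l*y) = l^2 + 5*l*y - 8*l - 40*y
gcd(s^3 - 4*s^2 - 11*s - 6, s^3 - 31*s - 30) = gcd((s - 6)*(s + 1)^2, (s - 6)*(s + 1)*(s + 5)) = s^2 - 5*s - 6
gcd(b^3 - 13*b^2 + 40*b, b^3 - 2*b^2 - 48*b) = b^2 - 8*b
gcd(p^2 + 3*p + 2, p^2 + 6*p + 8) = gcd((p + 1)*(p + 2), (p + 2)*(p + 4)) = p + 2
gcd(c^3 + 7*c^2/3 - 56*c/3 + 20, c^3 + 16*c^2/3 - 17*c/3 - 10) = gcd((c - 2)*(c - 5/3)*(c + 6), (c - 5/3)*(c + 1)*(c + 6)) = c^2 + 13*c/3 - 10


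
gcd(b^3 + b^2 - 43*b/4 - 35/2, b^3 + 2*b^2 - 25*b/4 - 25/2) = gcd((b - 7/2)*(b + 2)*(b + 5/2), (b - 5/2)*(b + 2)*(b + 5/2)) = b^2 + 9*b/2 + 5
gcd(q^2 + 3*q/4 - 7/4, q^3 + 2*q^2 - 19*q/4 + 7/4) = q - 1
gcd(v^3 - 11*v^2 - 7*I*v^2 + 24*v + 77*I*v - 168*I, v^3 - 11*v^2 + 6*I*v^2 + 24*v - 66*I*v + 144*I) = v^2 - 11*v + 24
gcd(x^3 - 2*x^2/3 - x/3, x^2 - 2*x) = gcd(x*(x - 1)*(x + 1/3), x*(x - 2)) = x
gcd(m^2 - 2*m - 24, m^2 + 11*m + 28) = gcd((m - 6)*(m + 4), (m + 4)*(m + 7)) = m + 4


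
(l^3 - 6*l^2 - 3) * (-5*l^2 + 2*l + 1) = -5*l^5 + 32*l^4 - 11*l^3 + 9*l^2 - 6*l - 3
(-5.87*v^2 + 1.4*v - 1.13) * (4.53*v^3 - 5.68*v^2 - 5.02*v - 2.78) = -26.5911*v^5 + 39.6836*v^4 + 16.3965*v^3 + 15.709*v^2 + 1.7806*v + 3.1414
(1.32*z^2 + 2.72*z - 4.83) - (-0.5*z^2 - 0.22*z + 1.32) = 1.82*z^2 + 2.94*z - 6.15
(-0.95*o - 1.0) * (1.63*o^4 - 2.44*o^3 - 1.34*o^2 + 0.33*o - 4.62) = -1.5485*o^5 + 0.688*o^4 + 3.713*o^3 + 1.0265*o^2 + 4.059*o + 4.62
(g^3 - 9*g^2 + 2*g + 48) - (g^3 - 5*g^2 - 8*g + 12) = -4*g^2 + 10*g + 36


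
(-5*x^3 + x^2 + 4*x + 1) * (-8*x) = 40*x^4 - 8*x^3 - 32*x^2 - 8*x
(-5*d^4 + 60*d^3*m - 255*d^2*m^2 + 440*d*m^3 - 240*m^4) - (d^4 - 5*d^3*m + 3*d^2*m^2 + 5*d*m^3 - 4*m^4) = -6*d^4 + 65*d^3*m - 258*d^2*m^2 + 435*d*m^3 - 236*m^4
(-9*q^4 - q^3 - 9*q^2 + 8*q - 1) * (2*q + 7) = -18*q^5 - 65*q^4 - 25*q^3 - 47*q^2 + 54*q - 7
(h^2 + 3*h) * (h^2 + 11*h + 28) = h^4 + 14*h^3 + 61*h^2 + 84*h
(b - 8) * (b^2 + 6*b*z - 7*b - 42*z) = b^3 + 6*b^2*z - 15*b^2 - 90*b*z + 56*b + 336*z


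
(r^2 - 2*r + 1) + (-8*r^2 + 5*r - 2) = -7*r^2 + 3*r - 1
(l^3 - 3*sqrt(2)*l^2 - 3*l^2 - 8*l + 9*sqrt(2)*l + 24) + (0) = l^3 - 3*sqrt(2)*l^2 - 3*l^2 - 8*l + 9*sqrt(2)*l + 24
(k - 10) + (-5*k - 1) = -4*k - 11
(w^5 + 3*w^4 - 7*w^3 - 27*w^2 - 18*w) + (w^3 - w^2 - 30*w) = w^5 + 3*w^4 - 6*w^3 - 28*w^2 - 48*w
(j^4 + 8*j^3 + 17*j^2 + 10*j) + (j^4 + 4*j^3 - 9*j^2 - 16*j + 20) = 2*j^4 + 12*j^3 + 8*j^2 - 6*j + 20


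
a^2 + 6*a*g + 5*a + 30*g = (a + 5)*(a + 6*g)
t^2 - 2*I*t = t*(t - 2*I)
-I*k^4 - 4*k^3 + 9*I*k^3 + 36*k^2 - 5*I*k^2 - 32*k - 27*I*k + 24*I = (k - 8)*(k - 3*I)*(k - I)*(-I*k + I)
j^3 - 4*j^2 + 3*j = j*(j - 3)*(j - 1)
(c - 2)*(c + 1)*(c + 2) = c^3 + c^2 - 4*c - 4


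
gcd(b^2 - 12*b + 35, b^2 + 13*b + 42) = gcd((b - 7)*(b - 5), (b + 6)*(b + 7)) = 1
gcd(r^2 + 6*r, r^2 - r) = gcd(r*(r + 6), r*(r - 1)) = r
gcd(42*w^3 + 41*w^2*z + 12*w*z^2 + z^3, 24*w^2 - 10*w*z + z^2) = 1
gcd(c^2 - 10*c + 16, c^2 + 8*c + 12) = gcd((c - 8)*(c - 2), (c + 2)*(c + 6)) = 1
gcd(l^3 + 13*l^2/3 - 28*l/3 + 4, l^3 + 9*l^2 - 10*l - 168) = l + 6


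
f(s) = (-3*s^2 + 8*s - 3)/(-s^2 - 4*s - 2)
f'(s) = (8 - 6*s)/(-s^2 - 4*s - 2) + (2*s + 4)*(-3*s^2 + 8*s - 3)/(-s^2 - 4*s - 2)^2 = 2*(10*s^2 + 3*s - 14)/(s^4 + 8*s^3 + 20*s^2 + 16*s + 4)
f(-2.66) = -29.09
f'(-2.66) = 39.86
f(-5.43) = 13.81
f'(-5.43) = 5.55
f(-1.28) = -12.25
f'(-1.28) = -1.33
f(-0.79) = -20.89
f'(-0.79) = -70.54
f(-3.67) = 92.24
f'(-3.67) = 352.46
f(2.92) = 0.24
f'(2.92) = 0.32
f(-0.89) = -16.27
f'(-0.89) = -29.67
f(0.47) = -0.02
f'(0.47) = -1.23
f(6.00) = 1.02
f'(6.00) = 0.19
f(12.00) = 1.75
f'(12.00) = 0.08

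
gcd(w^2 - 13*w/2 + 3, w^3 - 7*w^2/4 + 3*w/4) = 1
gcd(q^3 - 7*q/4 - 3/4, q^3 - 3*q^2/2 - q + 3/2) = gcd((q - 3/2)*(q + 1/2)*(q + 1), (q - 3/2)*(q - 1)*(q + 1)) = q^2 - q/2 - 3/2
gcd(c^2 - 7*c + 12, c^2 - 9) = c - 3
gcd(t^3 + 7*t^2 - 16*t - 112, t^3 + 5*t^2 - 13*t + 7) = t + 7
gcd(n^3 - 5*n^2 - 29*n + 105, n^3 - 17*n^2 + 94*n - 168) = n - 7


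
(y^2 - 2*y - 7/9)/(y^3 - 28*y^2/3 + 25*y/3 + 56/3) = (y + 1/3)/(y^2 - 7*y - 8)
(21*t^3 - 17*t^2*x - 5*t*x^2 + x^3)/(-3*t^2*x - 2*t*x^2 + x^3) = (-21*t^3 + 17*t^2*x + 5*t*x^2 - x^3)/(x*(3*t^2 + 2*t*x - x^2))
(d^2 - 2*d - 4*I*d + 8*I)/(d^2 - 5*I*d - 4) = (d - 2)/(d - I)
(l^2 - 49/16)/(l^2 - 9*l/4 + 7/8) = (4*l + 7)/(2*(2*l - 1))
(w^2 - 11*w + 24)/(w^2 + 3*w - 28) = (w^2 - 11*w + 24)/(w^2 + 3*w - 28)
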